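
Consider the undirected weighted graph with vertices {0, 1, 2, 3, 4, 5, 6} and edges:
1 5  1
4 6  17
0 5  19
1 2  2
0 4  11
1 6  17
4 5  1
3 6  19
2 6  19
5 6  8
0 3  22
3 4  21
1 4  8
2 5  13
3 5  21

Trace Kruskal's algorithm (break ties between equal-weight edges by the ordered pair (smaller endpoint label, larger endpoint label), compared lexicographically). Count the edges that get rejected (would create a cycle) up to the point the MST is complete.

6

Kruskal: consider edges lightest-first.
1 5 (1): add. Components now {0} {1,5} {2} {3} {4} {6}
4 5 (1): add. Components now {0} {1,4,5} {2} {3} {6}
1 2 (2): add. Components now {0} {1,2,4,5} {3} {6}
1 4 (8): skip — 1 and 4 already connected.
5 6 (8): add. Components now {0} {1,2,4,5,6} {3}
0 4 (11): add. Components now {0,1,2,4,5,6} {3}
2 5 (13): skip — 2 and 5 already connected.
1 6 (17): skip — 1 and 6 already connected.
4 6 (17): skip — 4 and 6 already connected.
0 5 (19): skip — 0 and 5 already connected.
2 6 (19): skip — 2 and 6 already connected.
3 6 (19): add. Components now {0,1,2,3,4,5,6}
Edges rejected before the tree was complete: 6.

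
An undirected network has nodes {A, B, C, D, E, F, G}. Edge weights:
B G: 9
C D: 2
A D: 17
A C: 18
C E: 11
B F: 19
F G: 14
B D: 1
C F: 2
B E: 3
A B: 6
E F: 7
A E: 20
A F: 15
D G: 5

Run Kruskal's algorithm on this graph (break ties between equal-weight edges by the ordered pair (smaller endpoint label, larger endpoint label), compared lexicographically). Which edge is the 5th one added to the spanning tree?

Kruskal: consider edges lightest-first.
B D (1): add — endpoints in different components.
C D (2): add — endpoints in different components.
C F (2): add — endpoints in different components.
B E (3): add — endpoints in different components.
D G (5): add — endpoints in different components.
A B (6): add — endpoints in different components.
The 5th edge added is D G.

D-G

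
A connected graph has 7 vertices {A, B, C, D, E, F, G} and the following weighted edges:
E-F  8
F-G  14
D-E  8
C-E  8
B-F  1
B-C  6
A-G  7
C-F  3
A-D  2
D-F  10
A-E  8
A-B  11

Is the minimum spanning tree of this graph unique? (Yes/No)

No

Kruskal: consider edges lightest-first.
B-F (1): add — endpoints in different components.
A-D (2): add — endpoints in different components.
C-F (3): add — endpoints in different components.
B-C (6): skip — B and C already connected.
A-G (7): add — endpoints in different components.
A-E (8): add — endpoints in different components.
C-E (8): add — endpoints in different components.
Non-tree edge E-F has weight 8, equal to the heaviest edge on its tree cycle — swapping gives another MST of the same weight. Not unique.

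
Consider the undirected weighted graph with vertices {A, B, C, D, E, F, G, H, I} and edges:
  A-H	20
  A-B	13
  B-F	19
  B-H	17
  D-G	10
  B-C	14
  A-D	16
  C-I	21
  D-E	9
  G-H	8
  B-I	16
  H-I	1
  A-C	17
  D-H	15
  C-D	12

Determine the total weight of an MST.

Sort edges by weight, then run Kruskal:
H-I (1): add — endpoints in different components.
G-H (8): add — endpoints in different components.
D-E (9): add — endpoints in different components.
D-G (10): add — endpoints in different components.
C-D (12): add — endpoints in different components.
A-B (13): add — endpoints in different components.
B-C (14): add — endpoints in different components.
D-H (15): skip — D and H already connected.
A-D (16): skip — A and D already connected.
B-I (16): skip — B and I already connected.
A-C (17): skip — A and C already connected.
B-H (17): skip — B and H already connected.
B-F (19): add — endpoints in different components.
MST edges: H-I, G-H, D-E, D-G, C-D, A-B, B-C, B-F; total weight 1+8+9+10+12+13+14+19 = 86.

86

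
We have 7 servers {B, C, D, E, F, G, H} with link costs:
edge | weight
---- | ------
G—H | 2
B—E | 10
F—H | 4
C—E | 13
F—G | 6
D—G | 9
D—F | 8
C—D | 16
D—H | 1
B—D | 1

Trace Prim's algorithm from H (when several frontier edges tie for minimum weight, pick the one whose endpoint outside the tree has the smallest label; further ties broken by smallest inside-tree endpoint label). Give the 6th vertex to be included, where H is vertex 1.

Grow the tree from H using Prim:
Step 1: cheapest edge leaving the tree is D—H (1); add D.
Step 2: cheapest edge leaving the tree is B—D (1); add B.
Step 3: cheapest edge leaving the tree is G—H (2); add G.
Step 4: cheapest edge leaving the tree is F—H (4); add F.
Step 5: cheapest edge leaving the tree is B—E (10); add E.
Step 6: cheapest edge leaving the tree is C—E (13); add C.
Vertex order: H, D, B, G, F, E, C. The 6th vertex is E.

E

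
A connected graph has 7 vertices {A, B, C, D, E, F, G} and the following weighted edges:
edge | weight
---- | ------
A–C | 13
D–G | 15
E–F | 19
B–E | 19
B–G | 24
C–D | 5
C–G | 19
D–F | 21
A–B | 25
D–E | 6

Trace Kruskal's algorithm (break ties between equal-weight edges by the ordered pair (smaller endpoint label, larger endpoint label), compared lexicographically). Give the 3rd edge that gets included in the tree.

Sort edges by weight, then run Kruskal:
C–D (5): add — endpoints in different components.
D–E (6): add — endpoints in different components.
A–C (13): add — endpoints in different components.
D–G (15): add — endpoints in different components.
B–E (19): add — endpoints in different components.
C–G (19): skip — C and G already connected.
E–F (19): add — endpoints in different components.
The 3rd edge added is A–C.

A-C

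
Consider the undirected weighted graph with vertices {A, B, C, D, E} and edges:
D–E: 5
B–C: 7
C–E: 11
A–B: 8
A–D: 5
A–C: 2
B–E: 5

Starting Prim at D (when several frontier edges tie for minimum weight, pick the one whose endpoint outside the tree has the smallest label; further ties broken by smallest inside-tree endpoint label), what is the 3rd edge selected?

Prim, starting at D.
Step 1: cheapest edge leaving the tree is A–D (5); add A.
Step 2: cheapest edge leaving the tree is A–C (2); add C.
Step 3: cheapest edge leaving the tree is D–E (5); add E.
Step 4: cheapest edge leaving the tree is B–E (5); add B.
The 3rd edge added is D–E.

D-E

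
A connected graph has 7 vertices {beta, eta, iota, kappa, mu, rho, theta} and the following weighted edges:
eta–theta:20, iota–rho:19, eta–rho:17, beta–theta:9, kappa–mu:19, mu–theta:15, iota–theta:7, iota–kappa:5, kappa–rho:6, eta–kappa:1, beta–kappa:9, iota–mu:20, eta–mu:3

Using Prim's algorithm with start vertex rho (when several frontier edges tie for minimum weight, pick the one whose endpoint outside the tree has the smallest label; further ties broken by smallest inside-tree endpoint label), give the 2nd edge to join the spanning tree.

Prim, starting at rho.
Step 1: frontier [kappa–rho 6, eta–rho 17, iota–rho 19] → take kappa–rho (6); add kappa.
Step 2: frontier [eta–kappa 1, iota–kappa 5, beta–kappa 9, kappa–mu 19, eta–rho 17, iota–rho 19] → take eta–kappa (1); add eta.
Step 3: frontier [eta–mu 3, eta–theta 20, iota–kappa 5, beta–kappa 9, kappa–mu 19, iota–rho 19] → take eta–mu (3); add mu.
Step 4: frontier [eta–theta 20, iota–kappa 5, beta–kappa 9, mu–theta 15, iota–mu 20, iota–rho 19] → take iota–kappa (5); add iota.
Step 5: frontier [eta–theta 20, iota–theta 7, beta–kappa 9, mu–theta 15] → take iota–theta (7); add theta.
Step 6: frontier [beta–kappa 9, beta–theta 9] → take beta–kappa (9); add beta.
The 2nd edge added is eta–kappa.

eta-kappa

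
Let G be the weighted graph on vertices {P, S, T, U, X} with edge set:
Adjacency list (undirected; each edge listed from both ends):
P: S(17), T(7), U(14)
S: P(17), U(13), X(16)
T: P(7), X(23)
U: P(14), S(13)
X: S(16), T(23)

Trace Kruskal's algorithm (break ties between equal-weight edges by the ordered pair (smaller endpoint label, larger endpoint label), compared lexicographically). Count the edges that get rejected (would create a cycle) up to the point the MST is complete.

Kruskal's algorithm — process edges by increasing weight (ties by edge label):
P–T (7): add. Components now {X} {P,T} {S} {U}
S–U (13): add. Components now {X} {P,T} {S,U}
P–U (14): add. Components now {X} {P,S,T,U}
S–X (16): add. Components now {P,S,T,U,X}
Edges rejected before the tree was complete: 0.

0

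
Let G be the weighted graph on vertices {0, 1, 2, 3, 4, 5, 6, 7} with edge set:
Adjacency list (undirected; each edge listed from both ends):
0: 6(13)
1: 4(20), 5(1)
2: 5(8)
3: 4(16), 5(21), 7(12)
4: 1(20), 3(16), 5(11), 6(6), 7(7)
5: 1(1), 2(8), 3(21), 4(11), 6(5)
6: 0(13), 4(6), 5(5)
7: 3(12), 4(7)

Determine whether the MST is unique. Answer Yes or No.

Yes

Kruskal: consider edges lightest-first.
1 5 (1): add — endpoints in different components.
5 6 (5): add — endpoints in different components.
4 6 (6): add — endpoints in different components.
4 7 (7): add — endpoints in different components.
2 5 (8): add — endpoints in different components.
4 5 (11): skip — 4 and 5 already connected.
3 7 (12): add — endpoints in different components.
0 6 (13): add — endpoints in different components.
Every non-tree edge has weight strictly greater than the heaviest edge on the tree path between its endpoints, so the MST is unique.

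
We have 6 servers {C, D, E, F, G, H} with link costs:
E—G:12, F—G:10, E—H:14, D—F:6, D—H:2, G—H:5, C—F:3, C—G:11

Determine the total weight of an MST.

28

Kruskal: consider edges lightest-first.
D—H (2): add. Components now {C} {D,H} {E} {F} {G}
C—F (3): add. Components now {C,F} {D,H} {E} {G}
G—H (5): add. Components now {C,F} {D,G,H} {E}
D—F (6): add. Components now {C,D,F,G,H} {E}
F—G (10): skip — F and G already connected.
C—G (11): skip — C and G already connected.
E—G (12): add. Components now {C,D,E,F,G,H}
MST edges: D—H, C—F, G—H, D—F, E—G; total weight 2+3+5+6+12 = 28.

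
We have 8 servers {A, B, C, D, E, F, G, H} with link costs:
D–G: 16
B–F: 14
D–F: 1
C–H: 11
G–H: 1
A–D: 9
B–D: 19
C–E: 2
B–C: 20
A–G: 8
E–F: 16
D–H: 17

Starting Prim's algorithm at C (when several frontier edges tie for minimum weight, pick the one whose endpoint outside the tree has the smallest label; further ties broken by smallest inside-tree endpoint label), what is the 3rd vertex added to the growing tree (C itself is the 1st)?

H

Prim, starting at C.
Step 1: cheapest edge leaving the tree is C–E (2); add E.
Step 2: cheapest edge leaving the tree is C–H (11); add H.
Step 3: cheapest edge leaving the tree is G–H (1); add G.
Step 4: cheapest edge leaving the tree is A–G (8); add A.
Step 5: cheapest edge leaving the tree is A–D (9); add D.
Step 6: cheapest edge leaving the tree is D–F (1); add F.
Step 7: cheapest edge leaving the tree is B–F (14); add B.
Vertex order: C, E, H, G, A, D, F, B. The 3rd vertex is H.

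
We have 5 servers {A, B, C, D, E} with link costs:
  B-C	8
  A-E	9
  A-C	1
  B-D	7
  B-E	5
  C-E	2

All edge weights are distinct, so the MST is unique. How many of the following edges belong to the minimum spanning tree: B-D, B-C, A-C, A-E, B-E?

Sort edges by weight, then run Kruskal:
A-C (1): add. Components now {A,C} {B} {D} {E}
C-E (2): add. Components now {A,C,E} {B} {D}
B-E (5): add. Components now {A,B,C,E} {D}
B-D (7): add. Components now {A,B,C,D,E}
MST edge set: {A-C, C-E, B-E, B-D}.
Of the listed edges, {B-D, A-C, B-E} are in the MST → 3.

3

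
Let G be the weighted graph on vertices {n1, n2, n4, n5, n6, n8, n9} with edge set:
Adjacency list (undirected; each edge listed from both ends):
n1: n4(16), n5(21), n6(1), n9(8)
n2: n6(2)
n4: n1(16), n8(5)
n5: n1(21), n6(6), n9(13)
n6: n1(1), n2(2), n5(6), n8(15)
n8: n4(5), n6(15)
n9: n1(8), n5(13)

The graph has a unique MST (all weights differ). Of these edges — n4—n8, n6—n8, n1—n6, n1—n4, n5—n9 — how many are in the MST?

3

Kruskal's algorithm — process edges by increasing weight (ties by edge label):
n1—n6 (1): add — endpoints in different components.
n2—n6 (2): add — endpoints in different components.
n4—n8 (5): add — endpoints in different components.
n5—n6 (6): add — endpoints in different components.
n1—n9 (8): add — endpoints in different components.
n5—n9 (13): skip — n5 and n9 already connected.
n6—n8 (15): add — endpoints in different components.
MST edge set: {n1—n6, n2—n6, n4—n8, n5—n6, n1—n9, n6—n8}.
Of the listed edges, {n4—n8, n6—n8, n1—n6} are in the MST → 3.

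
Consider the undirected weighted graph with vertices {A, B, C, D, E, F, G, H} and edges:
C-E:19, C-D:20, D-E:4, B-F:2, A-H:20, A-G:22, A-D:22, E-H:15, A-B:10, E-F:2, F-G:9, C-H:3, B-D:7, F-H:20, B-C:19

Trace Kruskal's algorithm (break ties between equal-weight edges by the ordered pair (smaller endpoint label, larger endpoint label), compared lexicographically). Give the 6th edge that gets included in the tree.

A-B

Kruskal's algorithm — process edges by increasing weight (ties by edge label):
B-F (2): add — endpoints in different components.
E-F (2): add — endpoints in different components.
C-H (3): add — endpoints in different components.
D-E (4): add — endpoints in different components.
B-D (7): skip — B and D already connected.
F-G (9): add — endpoints in different components.
A-B (10): add — endpoints in different components.
E-H (15): add — endpoints in different components.
The 6th edge added is A-B.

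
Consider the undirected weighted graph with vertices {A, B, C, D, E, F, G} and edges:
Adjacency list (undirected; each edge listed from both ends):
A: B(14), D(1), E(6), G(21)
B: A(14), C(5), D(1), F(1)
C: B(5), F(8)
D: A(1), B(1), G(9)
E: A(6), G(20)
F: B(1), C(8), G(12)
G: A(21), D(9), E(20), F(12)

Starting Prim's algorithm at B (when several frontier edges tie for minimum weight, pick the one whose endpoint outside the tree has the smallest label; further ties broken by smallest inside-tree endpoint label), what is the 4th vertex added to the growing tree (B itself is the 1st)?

Prim, starting at B.
Step 1: cheapest edge leaving the tree is B-D (1); add D.
Step 2: cheapest edge leaving the tree is A-D (1); add A.
Step 3: cheapest edge leaving the tree is B-F (1); add F.
Step 4: cheapest edge leaving the tree is B-C (5); add C.
Step 5: cheapest edge leaving the tree is A-E (6); add E.
Step 6: cheapest edge leaving the tree is D-G (9); add G.
Vertex order: B, D, A, F, C, E, G. The 4th vertex is F.

F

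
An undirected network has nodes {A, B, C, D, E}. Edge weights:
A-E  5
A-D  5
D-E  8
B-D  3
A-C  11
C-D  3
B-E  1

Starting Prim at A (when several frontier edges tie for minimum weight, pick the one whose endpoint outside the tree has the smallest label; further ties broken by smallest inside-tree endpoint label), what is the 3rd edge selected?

Prim's algorithm from A:
Step 1: cheapest edge leaving the tree is A-D (5); add D.
Step 2: cheapest edge leaving the tree is B-D (3); add B.
Step 3: cheapest edge leaving the tree is B-E (1); add E.
Step 4: cheapest edge leaving the tree is C-D (3); add C.
The 3rd edge added is B-E.

B-E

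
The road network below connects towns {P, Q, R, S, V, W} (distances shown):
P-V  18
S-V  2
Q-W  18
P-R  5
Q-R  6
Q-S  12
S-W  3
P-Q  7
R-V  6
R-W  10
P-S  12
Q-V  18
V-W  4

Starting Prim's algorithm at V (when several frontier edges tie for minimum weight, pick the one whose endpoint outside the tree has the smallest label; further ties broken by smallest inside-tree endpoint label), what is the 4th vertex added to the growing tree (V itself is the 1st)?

R

Prim's algorithm from V:
Step 1: frontier [S-V 2, V-W 4, R-V 6, P-V 18, Q-V 18] → take S-V (2); add S.
Step 2: frontier [S-W 3, P-S 12, Q-S 12, V-W 4, R-V 6, P-V 18, Q-V 18] → take S-W (3); add W.
Step 3: frontier [P-S 12, Q-S 12, R-V 6, P-V 18, Q-V 18, R-W 10, Q-W 18] → take R-V (6); add R.
Step 4: frontier [P-R 5, Q-R 6, P-S 12, Q-S 12, P-V 18, Q-V 18, Q-W 18] → take P-R (5); add P.
Step 5: frontier [P-Q 7, Q-R 6, Q-S 12, Q-V 18, Q-W 18] → take Q-R (6); add Q.
Vertex order: V, S, W, R, P, Q. The 4th vertex is R.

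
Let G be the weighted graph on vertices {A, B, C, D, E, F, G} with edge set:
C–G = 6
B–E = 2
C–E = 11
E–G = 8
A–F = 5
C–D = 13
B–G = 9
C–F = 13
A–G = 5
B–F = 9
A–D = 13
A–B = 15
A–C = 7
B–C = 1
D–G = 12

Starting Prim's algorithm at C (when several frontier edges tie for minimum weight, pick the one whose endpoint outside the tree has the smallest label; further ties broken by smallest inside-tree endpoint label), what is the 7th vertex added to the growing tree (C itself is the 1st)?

Grow the tree from C using Prim:
Step 1: cheapest edge leaving the tree is B–C (1); add B.
Step 2: cheapest edge leaving the tree is B–E (2); add E.
Step 3: cheapest edge leaving the tree is C–G (6); add G.
Step 4: cheapest edge leaving the tree is A–G (5); add A.
Step 5: cheapest edge leaving the tree is A–F (5); add F.
Step 6: cheapest edge leaving the tree is D–G (12); add D.
Vertex order: C, B, E, G, A, F, D. The 7th vertex is D.

D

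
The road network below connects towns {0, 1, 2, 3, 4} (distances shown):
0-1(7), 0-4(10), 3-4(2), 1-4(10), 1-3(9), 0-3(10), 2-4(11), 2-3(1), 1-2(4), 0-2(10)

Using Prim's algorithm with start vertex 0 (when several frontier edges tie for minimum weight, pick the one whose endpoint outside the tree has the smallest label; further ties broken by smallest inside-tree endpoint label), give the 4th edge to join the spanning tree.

3-4

Prim's algorithm from 0:
Step 1: frontier [0-1 7, 0-2 10, 0-3 10, 0-4 10] → take 0-1 (7); add 1.
Step 2: frontier [0-2 10, 0-3 10, 0-4 10, 1-2 4, 1-3 9, 1-4 10] → take 1-2 (4); add 2.
Step 3: frontier [0-3 10, 0-4 10, 1-3 9, 1-4 10, 2-3 1, 2-4 11] → take 2-3 (1); add 3.
Step 4: frontier [0-4 10, 1-4 10, 2-4 11, 3-4 2] → take 3-4 (2); add 4.
The 4th edge added is 3-4.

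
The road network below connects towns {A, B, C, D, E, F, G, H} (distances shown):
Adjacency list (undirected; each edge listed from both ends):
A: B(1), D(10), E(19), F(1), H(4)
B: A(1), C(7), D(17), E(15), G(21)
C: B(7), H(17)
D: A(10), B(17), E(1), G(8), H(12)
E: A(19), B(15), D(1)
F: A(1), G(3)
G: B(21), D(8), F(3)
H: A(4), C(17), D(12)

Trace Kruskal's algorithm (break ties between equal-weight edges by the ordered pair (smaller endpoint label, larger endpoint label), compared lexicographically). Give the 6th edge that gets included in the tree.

Kruskal: consider edges lightest-first.
A—B (1): add — endpoints in different components.
A—F (1): add — endpoints in different components.
D—E (1): add — endpoints in different components.
F—G (3): add — endpoints in different components.
A—H (4): add — endpoints in different components.
B—C (7): add — endpoints in different components.
D—G (8): add — endpoints in different components.
The 6th edge added is B—C.

B-C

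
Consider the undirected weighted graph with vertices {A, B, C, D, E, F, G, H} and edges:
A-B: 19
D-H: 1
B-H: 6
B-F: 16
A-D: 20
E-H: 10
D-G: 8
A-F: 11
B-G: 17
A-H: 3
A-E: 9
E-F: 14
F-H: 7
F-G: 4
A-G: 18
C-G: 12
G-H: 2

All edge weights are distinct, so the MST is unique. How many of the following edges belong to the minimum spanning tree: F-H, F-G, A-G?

Kruskal: consider edges lightest-first.
D-H (1): add — endpoints in different components.
G-H (2): add — endpoints in different components.
A-H (3): add — endpoints in different components.
F-G (4): add — endpoints in different components.
B-H (6): add — endpoints in different components.
F-H (7): skip — F and H already connected.
D-G (8): skip — D and G already connected.
A-E (9): add — endpoints in different components.
E-H (10): skip — E and H already connected.
A-F (11): skip — A and F already connected.
C-G (12): add — endpoints in different components.
MST edge set: {D-H, G-H, A-H, F-G, B-H, A-E, C-G}.
Of the listed edges, {F-G} are in the MST → 1.

1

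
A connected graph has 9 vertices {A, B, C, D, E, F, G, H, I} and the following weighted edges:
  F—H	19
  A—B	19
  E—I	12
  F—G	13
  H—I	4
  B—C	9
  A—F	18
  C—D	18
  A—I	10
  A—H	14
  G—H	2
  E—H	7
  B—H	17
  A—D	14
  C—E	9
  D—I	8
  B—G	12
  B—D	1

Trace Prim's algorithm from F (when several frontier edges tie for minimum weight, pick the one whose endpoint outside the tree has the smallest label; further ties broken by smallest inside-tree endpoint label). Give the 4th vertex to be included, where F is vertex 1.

I

Prim, starting at F.
Step 1: cheapest edge leaving the tree is F—G (13); add G.
Step 2: cheapest edge leaving the tree is G—H (2); add H.
Step 3: cheapest edge leaving the tree is H—I (4); add I.
Step 4: cheapest edge leaving the tree is E—H (7); add E.
Step 5: cheapest edge leaving the tree is D—I (8); add D.
Step 6: cheapest edge leaving the tree is B—D (1); add B.
Step 7: cheapest edge leaving the tree is B—C (9); add C.
Step 8: cheapest edge leaving the tree is A—I (10); add A.
Vertex order: F, G, H, I, E, D, B, C, A. The 4th vertex is I.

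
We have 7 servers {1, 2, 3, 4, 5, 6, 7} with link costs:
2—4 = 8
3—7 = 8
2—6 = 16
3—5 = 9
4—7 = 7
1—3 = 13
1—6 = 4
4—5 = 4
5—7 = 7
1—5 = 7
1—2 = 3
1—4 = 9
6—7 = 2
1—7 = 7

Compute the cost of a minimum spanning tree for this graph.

Prim, starting at 6.
Step 1: cheapest edge leaving the tree is 6—7 (2); add 7.
Step 2: cheapest edge leaving the tree is 1—6 (4); add 1.
Step 3: cheapest edge leaving the tree is 1—2 (3); add 2.
Step 4: cheapest edge leaving the tree is 4—7 (7); add 4.
Step 5: cheapest edge leaving the tree is 4—5 (4); add 5.
Step 6: cheapest edge leaving the tree is 3—7 (8); add 3.
MST edges: 6—7, 1—6, 1—2, 4—7, 4—5, 3—7; total weight 2+4+3+7+4+8 = 28.

28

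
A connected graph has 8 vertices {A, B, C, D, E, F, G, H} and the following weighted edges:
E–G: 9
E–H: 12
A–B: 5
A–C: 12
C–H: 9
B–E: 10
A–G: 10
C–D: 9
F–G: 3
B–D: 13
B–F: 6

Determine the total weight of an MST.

53

Kruskal: consider edges lightest-first.
F–G (3): add — endpoints in different components.
A–B (5): add — endpoints in different components.
B–F (6): add — endpoints in different components.
C–D (9): add — endpoints in different components.
C–H (9): add — endpoints in different components.
E–G (9): add — endpoints in different components.
A–G (10): skip — A and G already connected.
B–E (10): skip — B and E already connected.
A–C (12): add — endpoints in different components.
MST edges: F–G, A–B, B–F, C–D, C–H, E–G, A–C; total weight 3+5+6+9+9+9+12 = 53.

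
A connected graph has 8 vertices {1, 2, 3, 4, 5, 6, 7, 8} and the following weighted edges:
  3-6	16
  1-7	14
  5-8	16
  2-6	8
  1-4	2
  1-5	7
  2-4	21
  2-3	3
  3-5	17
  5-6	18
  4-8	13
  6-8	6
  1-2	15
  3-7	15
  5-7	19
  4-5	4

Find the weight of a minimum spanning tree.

50

Kruskal's algorithm — process edges by increasing weight (ties by edge label):
1-4 (2): add — endpoints in different components.
2-3 (3): add — endpoints in different components.
4-5 (4): add — endpoints in different components.
6-8 (6): add — endpoints in different components.
1-5 (7): skip — 1 and 5 already connected.
2-6 (8): add — endpoints in different components.
4-8 (13): add — endpoints in different components.
1-7 (14): add — endpoints in different components.
MST edges: 1-4, 2-3, 4-5, 6-8, 2-6, 4-8, 1-7; total weight 2+3+4+6+8+13+14 = 50.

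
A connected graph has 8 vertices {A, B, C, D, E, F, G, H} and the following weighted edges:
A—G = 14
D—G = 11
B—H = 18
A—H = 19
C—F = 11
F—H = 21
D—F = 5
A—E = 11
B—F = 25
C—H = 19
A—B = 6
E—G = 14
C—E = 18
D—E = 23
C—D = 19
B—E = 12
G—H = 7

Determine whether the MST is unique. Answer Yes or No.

Kruskal: consider edges lightest-first.
D—F (5): add — endpoints in different components.
A—B (6): add — endpoints in different components.
G—H (7): add — endpoints in different components.
A—E (11): add — endpoints in different components.
C—F (11): add — endpoints in different components.
D—G (11): add — endpoints in different components.
B—E (12): skip — B and E already connected.
A—G (14): add — endpoints in different components.
Non-tree edge E—G has weight 14, equal to the heaviest edge on its tree cycle — swapping gives another MST of the same weight. Not unique.

No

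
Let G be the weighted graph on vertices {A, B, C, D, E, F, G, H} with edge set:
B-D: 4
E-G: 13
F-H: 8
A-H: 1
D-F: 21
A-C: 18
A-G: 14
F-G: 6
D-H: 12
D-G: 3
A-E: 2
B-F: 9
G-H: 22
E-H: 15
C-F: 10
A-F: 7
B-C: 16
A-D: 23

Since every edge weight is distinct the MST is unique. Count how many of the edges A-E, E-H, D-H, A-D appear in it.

1

Kruskal's algorithm — process edges by increasing weight (ties by edge label):
A-H (1): add — endpoints in different components.
A-E (2): add — endpoints in different components.
D-G (3): add — endpoints in different components.
B-D (4): add — endpoints in different components.
F-G (6): add — endpoints in different components.
A-F (7): add — endpoints in different components.
F-H (8): skip — F and H already connected.
B-F (9): skip — B and F already connected.
C-F (10): add — endpoints in different components.
MST edge set: {A-H, A-E, D-G, B-D, F-G, A-F, C-F}.
Of the listed edges, {A-E} are in the MST → 1.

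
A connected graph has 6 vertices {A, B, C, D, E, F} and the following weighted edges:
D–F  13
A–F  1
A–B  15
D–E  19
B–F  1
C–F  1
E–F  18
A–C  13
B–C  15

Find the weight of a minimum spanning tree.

Kruskal's algorithm — process edges by increasing weight (ties by edge label):
A–F (1): add. Components now {A,F} {B} {C} {D} {E}
B–F (1): add. Components now {A,B,F} {C} {D} {E}
C–F (1): add. Components now {A,B,C,F} {D} {E}
A–C (13): skip — A and C already connected.
D–F (13): add. Components now {A,B,C,D,F} {E}
A–B (15): skip — A and B already connected.
B–C (15): skip — B and C already connected.
E–F (18): add. Components now {A,B,C,D,E,F}
MST edges: A–F, B–F, C–F, D–F, E–F; total weight 1+1+1+13+18 = 34.

34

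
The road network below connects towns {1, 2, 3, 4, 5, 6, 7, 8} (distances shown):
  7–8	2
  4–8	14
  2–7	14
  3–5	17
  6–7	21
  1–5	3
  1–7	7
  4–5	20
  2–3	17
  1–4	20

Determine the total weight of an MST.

78

Sort edges by weight, then run Kruskal:
7–8 (2): add — endpoints in different components.
1–5 (3): add — endpoints in different components.
1–7 (7): add — endpoints in different components.
2–7 (14): add — endpoints in different components.
4–8 (14): add — endpoints in different components.
2–3 (17): add — endpoints in different components.
3–5 (17): skip — 3 and 5 already connected.
1–4 (20): skip — 1 and 4 already connected.
4–5 (20): skip — 4 and 5 already connected.
6–7 (21): add — endpoints in different components.
MST edges: 7–8, 1–5, 1–7, 2–7, 4–8, 2–3, 6–7; total weight 2+3+7+14+14+17+21 = 78.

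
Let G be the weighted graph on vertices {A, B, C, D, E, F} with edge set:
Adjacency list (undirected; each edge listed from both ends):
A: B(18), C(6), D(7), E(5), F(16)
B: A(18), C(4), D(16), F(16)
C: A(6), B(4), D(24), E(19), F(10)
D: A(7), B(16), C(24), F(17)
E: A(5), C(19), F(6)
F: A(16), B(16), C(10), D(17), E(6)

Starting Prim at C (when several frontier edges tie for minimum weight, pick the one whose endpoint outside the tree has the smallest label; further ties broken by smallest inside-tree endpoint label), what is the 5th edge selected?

A-D

Prim, starting at C.
Step 1: frontier [B C 4, A C 6, C F 10, C E 19, C D 24] → take B C (4); add B.
Step 2: frontier [B D 16, B F 16, A B 18, A C 6, C F 10, C E 19, C D 24] → take A C (6); add A.
Step 3: frontier [A E 5, A D 7, A F 16, B D 16, B F 16, C F 10, C E 19, C D 24] → take A E (5); add E.
Step 4: frontier [A D 7, A F 16, B D 16, B F 16, C F 10, C D 24, E F 6] → take E F (6); add F.
Step 5: frontier [A D 7, B D 16, C D 24, D F 17] → take A D (7); add D.
The 5th edge added is A D.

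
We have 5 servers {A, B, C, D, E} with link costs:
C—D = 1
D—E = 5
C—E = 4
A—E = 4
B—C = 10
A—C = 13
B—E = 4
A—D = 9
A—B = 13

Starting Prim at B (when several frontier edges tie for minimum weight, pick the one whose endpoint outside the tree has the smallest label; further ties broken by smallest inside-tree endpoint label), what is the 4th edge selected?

Grow the tree from B using Prim:
Step 1: cheapest edge leaving the tree is B—E (4); add E.
Step 2: cheapest edge leaving the tree is A—E (4); add A.
Step 3: cheapest edge leaving the tree is C—E (4); add C.
Step 4: cheapest edge leaving the tree is C—D (1); add D.
The 4th edge added is C—D.

C-D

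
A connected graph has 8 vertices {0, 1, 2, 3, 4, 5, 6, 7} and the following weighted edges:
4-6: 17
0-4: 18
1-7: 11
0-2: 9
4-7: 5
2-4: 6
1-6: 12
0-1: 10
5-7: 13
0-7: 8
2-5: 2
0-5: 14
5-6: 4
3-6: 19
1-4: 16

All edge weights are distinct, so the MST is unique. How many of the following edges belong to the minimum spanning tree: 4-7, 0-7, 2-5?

3

Sort edges by weight, then run Kruskal:
2-5 (2): add — endpoints in different components.
5-6 (4): add — endpoints in different components.
4-7 (5): add — endpoints in different components.
2-4 (6): add — endpoints in different components.
0-7 (8): add — endpoints in different components.
0-2 (9): skip — 0 and 2 already connected.
0-1 (10): add — endpoints in different components.
1-7 (11): skip — 1 and 7 already connected.
1-6 (12): skip — 1 and 6 already connected.
5-7 (13): skip — 5 and 7 already connected.
0-5 (14): skip — 0 and 5 already connected.
1-4 (16): skip — 1 and 4 already connected.
4-6 (17): skip — 4 and 6 already connected.
0-4 (18): skip — 0 and 4 already connected.
3-6 (19): add — endpoints in different components.
MST edge set: {2-5, 5-6, 4-7, 2-4, 0-7, 0-1, 3-6}.
Of the listed edges, {4-7, 0-7, 2-5} are in the MST → 3.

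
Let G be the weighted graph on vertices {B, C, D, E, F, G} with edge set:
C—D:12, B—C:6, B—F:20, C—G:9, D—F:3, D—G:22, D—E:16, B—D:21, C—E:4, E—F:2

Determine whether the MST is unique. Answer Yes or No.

Yes

Sort edges by weight, then run Kruskal:
E—F (2): add — endpoints in different components.
D—F (3): add — endpoints in different components.
C—E (4): add — endpoints in different components.
B—C (6): add — endpoints in different components.
C—G (9): add — endpoints in different components.
Every non-tree edge has weight strictly greater than the heaviest edge on the tree path between its endpoints, so the MST is unique.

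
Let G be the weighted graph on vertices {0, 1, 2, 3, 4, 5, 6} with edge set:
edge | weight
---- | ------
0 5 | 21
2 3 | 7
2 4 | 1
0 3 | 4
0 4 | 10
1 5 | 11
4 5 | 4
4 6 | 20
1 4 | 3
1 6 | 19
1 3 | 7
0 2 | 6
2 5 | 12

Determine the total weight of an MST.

Prim's algorithm from 3:
Step 1: cheapest edge leaving the tree is 0 3 (4); add 0.
Step 2: cheapest edge leaving the tree is 0 2 (6); add 2.
Step 3: cheapest edge leaving the tree is 2 4 (1); add 4.
Step 4: cheapest edge leaving the tree is 1 4 (3); add 1.
Step 5: cheapest edge leaving the tree is 4 5 (4); add 5.
Step 6: cheapest edge leaving the tree is 1 6 (19); add 6.
MST edges: 0 3, 0 2, 2 4, 1 4, 4 5, 1 6; total weight 4+6+1+3+4+19 = 37.

37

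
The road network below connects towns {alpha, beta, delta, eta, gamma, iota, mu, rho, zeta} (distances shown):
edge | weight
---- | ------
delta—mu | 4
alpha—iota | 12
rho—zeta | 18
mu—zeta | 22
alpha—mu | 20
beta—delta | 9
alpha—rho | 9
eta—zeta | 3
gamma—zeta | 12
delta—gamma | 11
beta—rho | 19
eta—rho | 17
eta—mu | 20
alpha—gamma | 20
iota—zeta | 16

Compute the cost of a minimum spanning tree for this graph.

Prim, starting at delta.
Step 1: cheapest edge leaving the tree is delta—mu (4); add mu.
Step 2: cheapest edge leaving the tree is beta—delta (9); add beta.
Step 3: cheapest edge leaving the tree is delta—gamma (11); add gamma.
Step 4: cheapest edge leaving the tree is gamma—zeta (12); add zeta.
Step 5: cheapest edge leaving the tree is eta—zeta (3); add eta.
Step 6: cheapest edge leaving the tree is iota—zeta (16); add iota.
Step 7: cheapest edge leaving the tree is alpha—iota (12); add alpha.
Step 8: cheapest edge leaving the tree is alpha—rho (9); add rho.
MST edges: delta—mu, beta—delta, delta—gamma, gamma—zeta, eta—zeta, iota—zeta, alpha—iota, alpha—rho; total weight 4+9+11+12+3+16+12+9 = 76.

76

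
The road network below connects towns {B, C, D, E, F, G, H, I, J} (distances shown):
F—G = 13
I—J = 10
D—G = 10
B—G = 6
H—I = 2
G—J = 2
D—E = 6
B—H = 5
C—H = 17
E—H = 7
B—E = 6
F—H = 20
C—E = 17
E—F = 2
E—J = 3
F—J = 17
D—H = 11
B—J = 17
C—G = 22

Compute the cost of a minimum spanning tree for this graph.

Kruskal's algorithm — process edges by increasing weight (ties by edge label):
E—F (2): add — endpoints in different components.
G—J (2): add — endpoints in different components.
H—I (2): add — endpoints in different components.
E—J (3): add — endpoints in different components.
B—H (5): add — endpoints in different components.
B—E (6): add — endpoints in different components.
B—G (6): skip — B and G already connected.
D—E (6): add — endpoints in different components.
E—H (7): skip — E and H already connected.
D—G (10): skip — D and G already connected.
I—J (10): skip — I and J already connected.
D—H (11): skip — D and H already connected.
F—G (13): skip — F and G already connected.
B—J (17): skip — B and J already connected.
C—E (17): add — endpoints in different components.
MST edges: E—F, G—J, H—I, E—J, B—H, B—E, D—E, C—E; total weight 2+2+2+3+5+6+6+17 = 43.

43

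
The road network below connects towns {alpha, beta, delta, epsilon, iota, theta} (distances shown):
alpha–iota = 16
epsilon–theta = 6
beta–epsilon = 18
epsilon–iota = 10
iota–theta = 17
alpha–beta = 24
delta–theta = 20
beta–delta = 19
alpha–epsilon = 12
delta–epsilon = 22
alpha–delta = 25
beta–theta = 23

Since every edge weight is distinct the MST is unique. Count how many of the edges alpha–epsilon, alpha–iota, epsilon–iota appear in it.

Sort edges by weight, then run Kruskal:
epsilon–theta (6): add — endpoints in different components.
epsilon–iota (10): add — endpoints in different components.
alpha–epsilon (12): add — endpoints in different components.
alpha–iota (16): skip — alpha and iota already connected.
iota–theta (17): skip — theta and iota already connected.
beta–epsilon (18): add — endpoints in different components.
beta–delta (19): add — endpoints in different components.
MST edge set: {epsilon–theta, epsilon–iota, alpha–epsilon, beta–epsilon, beta–delta}.
Of the listed edges, {alpha–epsilon, epsilon–iota} are in the MST → 2.

2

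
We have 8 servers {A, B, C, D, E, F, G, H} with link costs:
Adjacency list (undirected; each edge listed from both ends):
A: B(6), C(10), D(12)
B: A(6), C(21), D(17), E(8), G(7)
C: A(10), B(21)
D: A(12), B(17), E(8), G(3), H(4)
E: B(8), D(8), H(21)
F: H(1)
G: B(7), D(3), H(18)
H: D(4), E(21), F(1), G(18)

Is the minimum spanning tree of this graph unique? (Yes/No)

Kruskal's algorithm — process edges by increasing weight (ties by edge label):
F–H (1): add — endpoints in different components.
D–G (3): add — endpoints in different components.
D–H (4): add — endpoints in different components.
A–B (6): add — endpoints in different components.
B–G (7): add — endpoints in different components.
B–E (8): add — endpoints in different components.
D–E (8): skip — D and E already connected.
A–C (10): add — endpoints in different components.
Non-tree edge D–E has weight 8, equal to the heaviest edge on its tree cycle — swapping gives another MST of the same weight. Not unique.

No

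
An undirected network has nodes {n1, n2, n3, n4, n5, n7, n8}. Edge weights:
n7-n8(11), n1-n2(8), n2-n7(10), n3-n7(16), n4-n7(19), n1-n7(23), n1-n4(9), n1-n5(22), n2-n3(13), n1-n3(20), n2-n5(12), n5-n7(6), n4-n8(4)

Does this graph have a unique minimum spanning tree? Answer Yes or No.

Kruskal: consider edges lightest-first.
n4-n8 (4): add — endpoints in different components.
n5-n7 (6): add — endpoints in different components.
n1-n2 (8): add — endpoints in different components.
n1-n4 (9): add — endpoints in different components.
n2-n7 (10): add — endpoints in different components.
n7-n8 (11): skip — n7 and n8 already connected.
n2-n5 (12): skip — n2 and n5 already connected.
n2-n3 (13): add — endpoints in different components.
Every non-tree edge has weight strictly greater than the heaviest edge on the tree path between its endpoints, so the MST is unique.

Yes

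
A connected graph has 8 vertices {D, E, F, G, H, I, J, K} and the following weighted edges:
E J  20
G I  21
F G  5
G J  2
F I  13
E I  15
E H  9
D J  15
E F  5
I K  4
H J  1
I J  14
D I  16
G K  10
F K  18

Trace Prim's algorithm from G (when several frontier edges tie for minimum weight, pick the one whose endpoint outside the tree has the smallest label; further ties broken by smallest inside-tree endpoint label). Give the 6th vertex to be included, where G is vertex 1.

K

Grow the tree from G using Prim:
Step 1: cheapest edge leaving the tree is G J (2); add J.
Step 2: cheapest edge leaving the tree is H J (1); add H.
Step 3: cheapest edge leaving the tree is F G (5); add F.
Step 4: cheapest edge leaving the tree is E F (5); add E.
Step 5: cheapest edge leaving the tree is G K (10); add K.
Step 6: cheapest edge leaving the tree is I K (4); add I.
Step 7: cheapest edge leaving the tree is D J (15); add D.
Vertex order: G, J, H, F, E, K, I, D. The 6th vertex is K.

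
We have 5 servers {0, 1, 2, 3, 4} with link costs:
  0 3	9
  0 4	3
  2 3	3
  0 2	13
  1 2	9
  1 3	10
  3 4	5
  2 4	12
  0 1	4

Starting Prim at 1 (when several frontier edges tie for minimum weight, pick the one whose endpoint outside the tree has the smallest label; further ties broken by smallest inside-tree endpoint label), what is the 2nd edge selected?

0-4

Prim's algorithm from 1:
Step 1: cheapest edge leaving the tree is 0 1 (4); add 0.
Step 2: cheapest edge leaving the tree is 0 4 (3); add 4.
Step 3: cheapest edge leaving the tree is 3 4 (5); add 3.
Step 4: cheapest edge leaving the tree is 2 3 (3); add 2.
The 2nd edge added is 0 4.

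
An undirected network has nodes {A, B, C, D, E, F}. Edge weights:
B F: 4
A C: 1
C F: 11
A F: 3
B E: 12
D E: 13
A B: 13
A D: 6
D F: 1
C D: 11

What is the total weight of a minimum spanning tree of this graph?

Sort edges by weight, then run Kruskal:
A C (1): add — endpoints in different components.
D F (1): add — endpoints in different components.
A F (3): add — endpoints in different components.
B F (4): add — endpoints in different components.
A D (6): skip — A and D already connected.
C D (11): skip — C and D already connected.
C F (11): skip — C and F already connected.
B E (12): add — endpoints in different components.
MST edges: A C, D F, A F, B F, B E; total weight 1+1+3+4+12 = 21.

21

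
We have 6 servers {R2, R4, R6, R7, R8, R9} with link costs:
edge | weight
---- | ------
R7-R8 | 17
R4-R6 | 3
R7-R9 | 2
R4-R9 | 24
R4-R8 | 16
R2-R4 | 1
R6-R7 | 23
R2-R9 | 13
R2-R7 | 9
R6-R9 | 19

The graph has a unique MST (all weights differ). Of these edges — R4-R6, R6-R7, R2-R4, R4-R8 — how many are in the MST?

Sort edges by weight, then run Kruskal:
R2-R4 (1): add. Components now {R7} {R2,R4} {R9} {R8} {R6}
R7-R9 (2): add. Components now {R7,R9} {R2,R4} {R8} {R6}
R4-R6 (3): add. Components now {R7,R9} {R2,R4,R6} {R8}
R2-R7 (9): add. Components now {R2,R4,R6,R7,R9} {R8}
R2-R9 (13): skip — R2 and R9 already connected.
R4-R8 (16): add. Components now {R2,R4,R6,R7,R8,R9}
MST edge set: {R2-R4, R7-R9, R4-R6, R2-R7, R4-R8}.
Of the listed edges, {R4-R6, R2-R4, R4-R8} are in the MST → 3.

3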